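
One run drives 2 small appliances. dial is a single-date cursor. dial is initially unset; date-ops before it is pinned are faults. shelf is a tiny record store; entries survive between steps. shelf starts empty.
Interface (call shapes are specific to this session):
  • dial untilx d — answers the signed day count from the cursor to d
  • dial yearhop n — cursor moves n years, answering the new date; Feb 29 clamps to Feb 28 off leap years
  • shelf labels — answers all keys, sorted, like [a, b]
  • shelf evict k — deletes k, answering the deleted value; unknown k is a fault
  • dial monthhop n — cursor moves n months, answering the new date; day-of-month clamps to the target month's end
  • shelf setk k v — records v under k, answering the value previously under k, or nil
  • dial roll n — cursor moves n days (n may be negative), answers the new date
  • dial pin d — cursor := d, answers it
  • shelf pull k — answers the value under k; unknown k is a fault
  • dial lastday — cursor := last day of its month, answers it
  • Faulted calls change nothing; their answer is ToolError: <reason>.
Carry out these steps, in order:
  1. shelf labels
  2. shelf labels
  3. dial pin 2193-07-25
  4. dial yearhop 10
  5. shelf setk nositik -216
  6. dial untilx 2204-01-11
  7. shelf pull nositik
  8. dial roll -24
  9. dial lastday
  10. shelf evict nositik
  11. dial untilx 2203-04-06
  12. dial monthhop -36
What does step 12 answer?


I try shelf labels(), yielding [].
I call shelf labels(): [].
I use dial pin with d=2193-07-25, and observe 2193-07-25.
I use dial yearhop with n=10, — result: 2203-07-25.
Next I call shelf setk with k=nositik, v=-216, which returns nil.
I use dial untilx with d=2204-01-11, → 170.
I run shelf pull with k=nositik, giving -216.
I invoke dial roll with n=-24, which returns 2203-07-01.
Then dial lastday(), and see 2203-07-31.
Next I call shelf evict with k=nositik, which returns -216.
Then dial untilx with d=2203-04-06, and see -116.
I invoke dial monthhop with n=-36, and see 2200-07-31.

Answer: 2200-07-31


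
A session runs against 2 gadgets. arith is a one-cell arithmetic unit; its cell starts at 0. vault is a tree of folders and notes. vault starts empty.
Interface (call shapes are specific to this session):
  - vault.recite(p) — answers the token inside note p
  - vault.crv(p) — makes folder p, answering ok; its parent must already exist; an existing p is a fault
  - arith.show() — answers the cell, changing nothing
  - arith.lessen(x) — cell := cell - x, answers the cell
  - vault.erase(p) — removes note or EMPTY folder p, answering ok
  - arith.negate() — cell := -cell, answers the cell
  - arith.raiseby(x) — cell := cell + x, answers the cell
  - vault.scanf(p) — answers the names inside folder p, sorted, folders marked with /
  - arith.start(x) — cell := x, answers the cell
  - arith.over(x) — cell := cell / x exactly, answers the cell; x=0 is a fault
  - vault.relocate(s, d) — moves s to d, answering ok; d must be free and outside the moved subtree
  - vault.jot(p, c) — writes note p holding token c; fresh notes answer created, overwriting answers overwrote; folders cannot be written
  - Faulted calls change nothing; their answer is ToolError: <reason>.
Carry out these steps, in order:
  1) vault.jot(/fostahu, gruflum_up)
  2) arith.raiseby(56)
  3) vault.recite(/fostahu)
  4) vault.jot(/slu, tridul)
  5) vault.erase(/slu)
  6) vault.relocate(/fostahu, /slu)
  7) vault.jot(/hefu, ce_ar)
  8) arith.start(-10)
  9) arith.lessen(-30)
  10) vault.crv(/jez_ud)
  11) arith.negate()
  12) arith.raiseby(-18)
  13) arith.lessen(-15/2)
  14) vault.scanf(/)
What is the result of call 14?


Answer: [hefu, jez_ud/, slu]

Derivation:
-- 1. jot(p→/fostahu, c→gruflum_up) -> created
-- 2. raiseby(x→56) -> 56
-- 3. recite(p→/fostahu) -> gruflum_up
-- 4. jot(p→/slu, c→tridul) -> created
-- 5. erase(p→/slu) -> ok
-- 6. relocate(s→/fostahu, d→/slu) -> ok
-- 7. jot(p→/hefu, c→ce_ar) -> created
-- 8. start(x→-10) -> -10
-- 9. lessen(x→-30) -> 20
-- 10. crv(p→/jez_ud) -> ok
-- 11. negate() -> -20
-- 12. raiseby(x→-18) -> -38
-- 13. lessen(x→-15/2) -> -61/2
-- 14. scanf(p→/) -> [hefu, jez_ud/, slu]


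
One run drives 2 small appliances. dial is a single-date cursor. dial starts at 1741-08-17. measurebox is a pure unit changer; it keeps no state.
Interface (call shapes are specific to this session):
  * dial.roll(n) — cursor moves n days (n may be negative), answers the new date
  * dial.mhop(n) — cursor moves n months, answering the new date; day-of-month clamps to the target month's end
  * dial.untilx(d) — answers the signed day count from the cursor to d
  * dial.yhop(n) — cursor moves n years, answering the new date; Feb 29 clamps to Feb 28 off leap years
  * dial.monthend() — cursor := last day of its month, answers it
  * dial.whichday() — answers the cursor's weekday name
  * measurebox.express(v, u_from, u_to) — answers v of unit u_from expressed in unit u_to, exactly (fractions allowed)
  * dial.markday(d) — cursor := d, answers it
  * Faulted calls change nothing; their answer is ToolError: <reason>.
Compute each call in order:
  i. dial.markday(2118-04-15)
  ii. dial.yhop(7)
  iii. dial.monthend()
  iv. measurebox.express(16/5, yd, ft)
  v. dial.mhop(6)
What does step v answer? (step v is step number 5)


Answer: 2125-10-30

Derivation:
I invoke dial.markday using 2118-04-15, and observe 2118-04-15.
I run dial.yhop using 7, yielding 2125-04-15.
I call dial.monthend(), → 2125-04-30.
I try measurebox.express using 16/5, yd, ft: 48/5.
I invoke dial.mhop using 6, → 2125-10-30.


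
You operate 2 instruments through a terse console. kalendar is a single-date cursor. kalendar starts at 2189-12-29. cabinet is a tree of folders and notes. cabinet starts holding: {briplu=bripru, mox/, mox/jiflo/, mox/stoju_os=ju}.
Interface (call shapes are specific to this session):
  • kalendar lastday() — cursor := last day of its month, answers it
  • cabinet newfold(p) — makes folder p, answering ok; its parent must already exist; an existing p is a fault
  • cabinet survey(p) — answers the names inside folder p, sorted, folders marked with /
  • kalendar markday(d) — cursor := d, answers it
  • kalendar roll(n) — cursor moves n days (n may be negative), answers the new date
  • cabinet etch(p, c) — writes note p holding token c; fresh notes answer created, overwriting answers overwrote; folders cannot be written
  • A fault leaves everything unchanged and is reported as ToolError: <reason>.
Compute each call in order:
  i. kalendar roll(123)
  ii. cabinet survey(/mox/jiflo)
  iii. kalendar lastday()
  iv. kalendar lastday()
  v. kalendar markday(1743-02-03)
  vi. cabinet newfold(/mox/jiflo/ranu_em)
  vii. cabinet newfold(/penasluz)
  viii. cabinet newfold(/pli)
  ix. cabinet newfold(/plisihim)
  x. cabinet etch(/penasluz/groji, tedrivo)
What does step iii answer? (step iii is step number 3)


Now I run kalendar roll with 123, → 2190-05-01.
I use cabinet survey with /mox/jiflo, → [].
I invoke kalendar lastday, and get 2190-05-31.
Invoking kalendar lastday, → 2190-05-31.
Calling kalendar markday with 1743-02-03, yielding 1743-02-03.
Using cabinet newfold with /mox/jiflo/ranu_em, yielding ok.
Next I call cabinet newfold with /penasluz, which returns ok.
Calling cabinet newfold with /pli, → ok.
Using cabinet newfold with /plisihim, — result: ok.
I invoke cabinet etch with /penasluz/groji, tedrivo, giving created.

Answer: 2190-05-31


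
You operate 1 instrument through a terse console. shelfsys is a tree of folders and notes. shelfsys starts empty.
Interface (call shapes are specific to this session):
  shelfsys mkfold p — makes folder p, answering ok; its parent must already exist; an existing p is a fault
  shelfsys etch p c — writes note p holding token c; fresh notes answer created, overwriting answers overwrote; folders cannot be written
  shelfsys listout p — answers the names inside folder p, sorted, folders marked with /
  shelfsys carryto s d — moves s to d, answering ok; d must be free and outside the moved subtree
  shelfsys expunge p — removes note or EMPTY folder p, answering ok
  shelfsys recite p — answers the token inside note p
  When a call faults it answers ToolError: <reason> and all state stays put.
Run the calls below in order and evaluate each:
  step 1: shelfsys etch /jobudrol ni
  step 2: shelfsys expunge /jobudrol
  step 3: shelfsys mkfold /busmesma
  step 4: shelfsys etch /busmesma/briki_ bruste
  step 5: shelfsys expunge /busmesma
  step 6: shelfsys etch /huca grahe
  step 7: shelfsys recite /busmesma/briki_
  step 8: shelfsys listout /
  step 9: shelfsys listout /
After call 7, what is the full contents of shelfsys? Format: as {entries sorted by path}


Answer: {busmesma/, busmesma/briki_=bruste, huca=grahe}

Derivation:
> shelfsys etch p='/jobudrol' c='ni'
  created
> shelfsys expunge p='/jobudrol'
  ok
> shelfsys mkfold p='/busmesma'
  ok
> shelfsys etch p='/busmesma/briki_' c='bruste'
  created
> shelfsys expunge p='/busmesma'
  ToolError: not empty
> shelfsys etch p='/huca' c='grahe'
  created
> shelfsys recite p='/busmesma/briki_'
  bruste
> shelfsys listout p='/'
  [busmesma/, huca]
> shelfsys listout p='/'
  [busmesma/, huca]


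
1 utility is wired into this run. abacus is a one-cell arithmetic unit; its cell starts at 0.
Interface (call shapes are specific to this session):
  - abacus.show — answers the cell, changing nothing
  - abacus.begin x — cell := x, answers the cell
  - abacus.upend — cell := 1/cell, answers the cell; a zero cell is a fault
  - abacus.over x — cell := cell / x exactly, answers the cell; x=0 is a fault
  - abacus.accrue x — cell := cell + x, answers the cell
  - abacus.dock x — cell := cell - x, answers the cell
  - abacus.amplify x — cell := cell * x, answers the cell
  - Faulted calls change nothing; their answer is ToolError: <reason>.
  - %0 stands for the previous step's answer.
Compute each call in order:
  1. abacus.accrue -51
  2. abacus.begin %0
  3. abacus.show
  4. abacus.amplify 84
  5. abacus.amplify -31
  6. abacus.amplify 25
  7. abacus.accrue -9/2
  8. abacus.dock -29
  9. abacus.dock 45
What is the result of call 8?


Answer: 6640249/2

Derivation:
// 1. abacus.accrue(x: -51) == -51
// 2. abacus.begin(x: %0) == -51
// 3. abacus.show() == -51
// 4. abacus.amplify(x: 84) == -4284
// 5. abacus.amplify(x: -31) == 132804
// 6. abacus.amplify(x: 25) == 3320100
// 7. abacus.accrue(x: -9/2) == 6640191/2
// 8. abacus.dock(x: -29) == 6640249/2
// 9. abacus.dock(x: 45) == 6640159/2


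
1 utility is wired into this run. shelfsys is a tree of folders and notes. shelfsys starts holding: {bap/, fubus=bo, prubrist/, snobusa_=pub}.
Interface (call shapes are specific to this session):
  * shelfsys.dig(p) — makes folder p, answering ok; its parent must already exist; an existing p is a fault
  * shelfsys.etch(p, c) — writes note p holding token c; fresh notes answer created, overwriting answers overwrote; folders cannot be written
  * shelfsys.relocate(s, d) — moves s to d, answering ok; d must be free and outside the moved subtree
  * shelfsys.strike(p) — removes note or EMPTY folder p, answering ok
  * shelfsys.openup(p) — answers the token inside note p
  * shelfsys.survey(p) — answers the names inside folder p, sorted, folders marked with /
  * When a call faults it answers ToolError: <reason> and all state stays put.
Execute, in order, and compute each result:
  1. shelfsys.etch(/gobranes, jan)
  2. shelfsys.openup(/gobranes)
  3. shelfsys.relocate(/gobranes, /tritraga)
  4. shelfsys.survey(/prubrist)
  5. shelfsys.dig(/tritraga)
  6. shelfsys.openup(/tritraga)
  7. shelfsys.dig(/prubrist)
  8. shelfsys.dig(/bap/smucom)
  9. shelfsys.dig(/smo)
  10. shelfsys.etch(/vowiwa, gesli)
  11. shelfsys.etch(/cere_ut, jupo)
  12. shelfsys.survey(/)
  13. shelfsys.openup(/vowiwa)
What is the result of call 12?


-> etch(p=/gobranes, c=jan)
<- created
-> openup(p=/gobranes)
<- jan
-> relocate(s=/gobranes, d=/tritraga)
<- ok
-> survey(p=/prubrist)
<- []
-> dig(p=/tritraga)
<- ToolError: exists
-> openup(p=/tritraga)
<- jan
-> dig(p=/prubrist)
<- ToolError: exists
-> dig(p=/bap/smucom)
<- ok
-> dig(p=/smo)
<- ok
-> etch(p=/vowiwa, c=gesli)
<- created
-> etch(p=/cere_ut, c=jupo)
<- created
-> survey(p=/)
<- [bap/, cere_ut, fubus, prubrist/, smo/, snobusa_, tritraga, vowiwa]
-> openup(p=/vowiwa)
<- gesli

Answer: [bap/, cere_ut, fubus, prubrist/, smo/, snobusa_, tritraga, vowiwa]


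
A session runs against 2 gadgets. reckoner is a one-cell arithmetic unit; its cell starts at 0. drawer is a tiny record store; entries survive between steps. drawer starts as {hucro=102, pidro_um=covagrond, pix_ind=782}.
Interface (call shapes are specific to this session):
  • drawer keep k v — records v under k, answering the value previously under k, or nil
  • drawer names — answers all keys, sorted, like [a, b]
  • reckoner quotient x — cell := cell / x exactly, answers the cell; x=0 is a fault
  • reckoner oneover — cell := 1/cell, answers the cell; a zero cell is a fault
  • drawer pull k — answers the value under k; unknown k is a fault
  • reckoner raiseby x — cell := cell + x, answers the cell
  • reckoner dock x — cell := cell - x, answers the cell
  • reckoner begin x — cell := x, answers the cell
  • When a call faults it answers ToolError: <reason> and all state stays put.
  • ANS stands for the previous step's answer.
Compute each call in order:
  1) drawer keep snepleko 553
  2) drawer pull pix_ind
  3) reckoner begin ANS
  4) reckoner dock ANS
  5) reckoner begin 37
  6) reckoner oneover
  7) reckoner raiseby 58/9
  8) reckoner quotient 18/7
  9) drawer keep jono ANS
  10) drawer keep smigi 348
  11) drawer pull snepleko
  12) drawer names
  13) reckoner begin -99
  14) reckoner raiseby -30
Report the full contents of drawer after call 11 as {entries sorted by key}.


Answer: {hucro=102, jono=15085/5994, pidro_um=covagrond, pix_ind=782, smigi=348, snepleko=553}

Derivation:
Do: drawer keep[snepleko; 553]
See: nil
Do: drawer pull[pix_ind]
See: 782
Do: reckoner begin[ANS]
See: 782
Do: reckoner dock[ANS]
See: 0
Do: reckoner begin[37]
See: 37
Do: reckoner oneover[]
See: 1/37
Do: reckoner raiseby[58/9]
See: 2155/333
Do: reckoner quotient[18/7]
See: 15085/5994
Do: drawer keep[jono; ANS]
See: nil
Do: drawer keep[smigi; 348]
See: nil
Do: drawer pull[snepleko]
See: 553
Do: drawer names[]
See: [hucro, jono, pidro_um, pix_ind, smigi, snepleko]
Do: reckoner begin[-99]
See: -99
Do: reckoner raiseby[-30]
See: -129


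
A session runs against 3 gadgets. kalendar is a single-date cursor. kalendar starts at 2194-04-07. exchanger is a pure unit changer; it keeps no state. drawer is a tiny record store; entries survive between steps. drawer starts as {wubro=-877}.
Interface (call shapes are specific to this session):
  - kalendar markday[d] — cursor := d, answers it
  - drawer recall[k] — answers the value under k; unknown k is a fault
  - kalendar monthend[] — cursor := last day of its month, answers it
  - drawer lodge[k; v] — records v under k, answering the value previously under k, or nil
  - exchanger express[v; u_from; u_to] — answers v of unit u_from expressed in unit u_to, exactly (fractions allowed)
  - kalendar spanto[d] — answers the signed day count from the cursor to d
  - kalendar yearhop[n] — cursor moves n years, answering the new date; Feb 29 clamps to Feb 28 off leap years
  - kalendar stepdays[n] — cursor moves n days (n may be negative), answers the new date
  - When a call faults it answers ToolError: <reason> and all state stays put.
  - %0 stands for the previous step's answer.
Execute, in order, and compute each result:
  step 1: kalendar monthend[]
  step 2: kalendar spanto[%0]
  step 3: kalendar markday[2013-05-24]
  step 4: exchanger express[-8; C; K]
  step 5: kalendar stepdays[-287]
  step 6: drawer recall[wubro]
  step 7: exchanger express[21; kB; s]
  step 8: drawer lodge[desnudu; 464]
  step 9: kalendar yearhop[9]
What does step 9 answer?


Next I call kalendar monthend(): 2194-04-30.
I invoke kalendar spanto with d: %0, and see 0.
I use kalendar markday with d: 2013-05-24, → 2013-05-24.
Now I run exchanger express with v: -8, u_from: C, u_to: K, and observe 5303/20.
Calling kalendar stepdays with n: -287, and get 2012-08-10.
Calling drawer recall with k: wubro, and observe -877.
Using exchanger express with v: 21, u_from: kB, u_to: s, and get ToolError: incompatible units.
Next I call drawer lodge with k: desnudu, v: 464, yielding nil.
Then kalendar yearhop with n: 9, yielding 2021-08-10.

Answer: 2021-08-10


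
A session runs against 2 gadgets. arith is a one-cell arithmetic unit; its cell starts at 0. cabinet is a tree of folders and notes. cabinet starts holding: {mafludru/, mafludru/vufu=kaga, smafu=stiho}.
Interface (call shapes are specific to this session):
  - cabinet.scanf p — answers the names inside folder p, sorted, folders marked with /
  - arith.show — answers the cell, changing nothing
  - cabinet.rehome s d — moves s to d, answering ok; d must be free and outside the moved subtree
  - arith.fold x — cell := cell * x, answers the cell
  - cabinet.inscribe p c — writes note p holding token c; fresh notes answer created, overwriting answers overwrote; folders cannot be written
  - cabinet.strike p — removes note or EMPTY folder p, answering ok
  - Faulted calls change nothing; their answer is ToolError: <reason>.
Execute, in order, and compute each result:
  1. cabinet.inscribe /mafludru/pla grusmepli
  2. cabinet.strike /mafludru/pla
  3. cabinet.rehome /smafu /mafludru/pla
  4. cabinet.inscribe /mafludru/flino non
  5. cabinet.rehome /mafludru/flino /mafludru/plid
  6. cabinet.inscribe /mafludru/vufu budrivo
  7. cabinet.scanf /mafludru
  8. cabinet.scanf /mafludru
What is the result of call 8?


Answer: [pla, plid, vufu]

Derivation:
==> inscribe(p='/mafludru/pla', c='grusmepli')
<== created
==> strike(p='/mafludru/pla')
<== ok
==> rehome(s='/smafu', d='/mafludru/pla')
<== ok
==> inscribe(p='/mafludru/flino', c='non')
<== created
==> rehome(s='/mafludru/flino', d='/mafludru/plid')
<== ok
==> inscribe(p='/mafludru/vufu', c='budrivo')
<== overwrote
==> scanf(p='/mafludru')
<== [pla, plid, vufu]
==> scanf(p='/mafludru')
<== [pla, plid, vufu]


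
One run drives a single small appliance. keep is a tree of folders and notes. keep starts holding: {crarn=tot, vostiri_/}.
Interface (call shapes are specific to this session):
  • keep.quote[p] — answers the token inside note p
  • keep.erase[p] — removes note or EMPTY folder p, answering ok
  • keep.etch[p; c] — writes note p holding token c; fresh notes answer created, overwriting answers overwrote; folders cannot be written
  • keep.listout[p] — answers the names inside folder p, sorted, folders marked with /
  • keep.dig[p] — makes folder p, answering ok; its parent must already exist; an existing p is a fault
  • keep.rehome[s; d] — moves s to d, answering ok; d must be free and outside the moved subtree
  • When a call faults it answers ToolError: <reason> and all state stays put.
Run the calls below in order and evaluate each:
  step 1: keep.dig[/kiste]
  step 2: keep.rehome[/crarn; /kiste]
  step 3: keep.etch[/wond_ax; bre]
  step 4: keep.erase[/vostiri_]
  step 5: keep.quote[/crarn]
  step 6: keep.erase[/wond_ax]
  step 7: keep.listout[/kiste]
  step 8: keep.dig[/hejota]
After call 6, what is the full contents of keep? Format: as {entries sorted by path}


Answer: {crarn=tot, kiste/}

Derivation:
;; 1. keep.dig(p='/kiste') == ok
;; 2. keep.rehome(s='/crarn', d='/kiste') == ToolError: exists
;; 3. keep.etch(p='/wond_ax', c='bre') == created
;; 4. keep.erase(p='/vostiri_') == ok
;; 5. keep.quote(p='/crarn') == tot
;; 6. keep.erase(p='/wond_ax') == ok
;; 7. keep.listout(p='/kiste') == []
;; 8. keep.dig(p='/hejota') == ok


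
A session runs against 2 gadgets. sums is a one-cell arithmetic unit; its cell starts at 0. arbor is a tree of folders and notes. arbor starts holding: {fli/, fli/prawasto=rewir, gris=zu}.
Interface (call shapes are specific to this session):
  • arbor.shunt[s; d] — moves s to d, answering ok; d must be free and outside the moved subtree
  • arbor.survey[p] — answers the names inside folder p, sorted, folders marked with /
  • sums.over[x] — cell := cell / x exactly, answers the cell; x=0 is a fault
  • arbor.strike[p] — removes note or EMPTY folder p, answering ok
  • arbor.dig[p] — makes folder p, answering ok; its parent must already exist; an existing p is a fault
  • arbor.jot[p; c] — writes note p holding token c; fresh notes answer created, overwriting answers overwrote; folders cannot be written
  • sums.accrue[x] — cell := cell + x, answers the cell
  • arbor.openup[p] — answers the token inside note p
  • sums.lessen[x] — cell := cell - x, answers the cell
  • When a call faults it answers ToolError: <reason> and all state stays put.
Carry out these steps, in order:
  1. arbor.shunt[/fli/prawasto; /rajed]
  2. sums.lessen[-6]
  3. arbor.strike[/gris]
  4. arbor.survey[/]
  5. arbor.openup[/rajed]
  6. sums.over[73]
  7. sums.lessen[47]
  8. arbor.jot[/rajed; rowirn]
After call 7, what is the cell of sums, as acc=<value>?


> shunt s: /fli/prawasto d: /rajed
  ok
> lessen x: -6
  6
> strike p: /gris
  ok
> survey p: /
  [fli/, rajed]
> openup p: /rajed
  rewir
> over x: 73
  6/73
> lessen x: 47
  -3425/73
> jot p: /rajed c: rowirn
  overwrote

Answer: acc=-3425/73


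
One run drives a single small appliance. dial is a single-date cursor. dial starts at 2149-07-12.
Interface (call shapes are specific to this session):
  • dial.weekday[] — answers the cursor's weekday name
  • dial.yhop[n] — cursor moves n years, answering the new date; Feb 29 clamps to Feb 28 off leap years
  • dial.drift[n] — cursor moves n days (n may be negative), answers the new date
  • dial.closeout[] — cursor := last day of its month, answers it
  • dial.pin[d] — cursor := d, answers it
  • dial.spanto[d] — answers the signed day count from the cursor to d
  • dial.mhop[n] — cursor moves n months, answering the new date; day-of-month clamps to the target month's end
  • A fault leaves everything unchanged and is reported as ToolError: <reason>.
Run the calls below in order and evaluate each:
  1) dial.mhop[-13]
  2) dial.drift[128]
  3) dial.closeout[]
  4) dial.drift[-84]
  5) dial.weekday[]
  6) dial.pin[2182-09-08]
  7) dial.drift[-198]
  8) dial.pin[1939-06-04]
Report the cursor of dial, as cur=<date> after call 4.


Do: mhop[n→-13]
See: 2148-06-12
Do: drift[n→128]
See: 2148-10-18
Do: closeout[]
See: 2148-10-31
Do: drift[n→-84]
See: 2148-08-08
Do: weekday[]
See: Thursday
Do: pin[d→2182-09-08]
See: 2182-09-08
Do: drift[n→-198]
See: 2182-02-22
Do: pin[d→1939-06-04]
See: 1939-06-04

Answer: cur=2148-08-08


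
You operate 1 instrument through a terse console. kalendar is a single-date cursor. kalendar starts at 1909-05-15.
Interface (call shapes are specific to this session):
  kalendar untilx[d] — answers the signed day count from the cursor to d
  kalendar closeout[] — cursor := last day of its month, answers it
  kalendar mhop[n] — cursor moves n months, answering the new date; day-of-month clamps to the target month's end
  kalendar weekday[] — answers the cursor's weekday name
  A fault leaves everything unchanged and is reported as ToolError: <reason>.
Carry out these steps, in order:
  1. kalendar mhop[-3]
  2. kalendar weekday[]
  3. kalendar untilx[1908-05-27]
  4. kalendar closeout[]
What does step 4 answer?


Answer: 1909-02-28

Derivation:
Calling kalendar mhop passing n=-3, → 1909-02-15.
Then kalendar weekday, and observe Monday.
I invoke kalendar untilx passing d=1908-05-27, — result: -264.
Next I call kalendar closeout, — result: 1909-02-28.


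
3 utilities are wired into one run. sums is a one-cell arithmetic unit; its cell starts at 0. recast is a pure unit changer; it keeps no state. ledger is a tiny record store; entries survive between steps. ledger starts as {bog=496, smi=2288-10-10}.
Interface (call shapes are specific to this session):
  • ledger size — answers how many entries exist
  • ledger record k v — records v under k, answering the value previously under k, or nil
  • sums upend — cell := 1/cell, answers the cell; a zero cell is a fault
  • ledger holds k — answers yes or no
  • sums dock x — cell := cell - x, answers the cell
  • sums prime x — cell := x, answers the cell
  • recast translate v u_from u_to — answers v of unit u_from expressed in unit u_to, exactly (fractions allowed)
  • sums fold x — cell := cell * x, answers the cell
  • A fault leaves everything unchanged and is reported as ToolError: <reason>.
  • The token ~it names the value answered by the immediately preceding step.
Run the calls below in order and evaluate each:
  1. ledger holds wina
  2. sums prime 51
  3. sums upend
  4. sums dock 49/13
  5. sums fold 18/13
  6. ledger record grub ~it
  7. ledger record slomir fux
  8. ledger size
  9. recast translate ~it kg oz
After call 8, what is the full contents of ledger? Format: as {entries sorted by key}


Answer: {bog=496, grub=-14916/2873, slomir=fux, smi=2288-10-10}

Derivation:
~$ ledger holds k=wina
[out] no
~$ sums prime x=51
[out] 51
~$ sums upend
[out] 1/51
~$ sums dock x=49/13
[out] -2486/663
~$ sums fold x=18/13
[out] -14916/2873
~$ ledger record k=grub v=~it
[out] nil
~$ ledger record k=slomir v=fux
[out] nil
~$ ledger size
[out] 4
~$ recast translate v=~it u_from=kg u_to=oz
[out] 6400000000/45359237


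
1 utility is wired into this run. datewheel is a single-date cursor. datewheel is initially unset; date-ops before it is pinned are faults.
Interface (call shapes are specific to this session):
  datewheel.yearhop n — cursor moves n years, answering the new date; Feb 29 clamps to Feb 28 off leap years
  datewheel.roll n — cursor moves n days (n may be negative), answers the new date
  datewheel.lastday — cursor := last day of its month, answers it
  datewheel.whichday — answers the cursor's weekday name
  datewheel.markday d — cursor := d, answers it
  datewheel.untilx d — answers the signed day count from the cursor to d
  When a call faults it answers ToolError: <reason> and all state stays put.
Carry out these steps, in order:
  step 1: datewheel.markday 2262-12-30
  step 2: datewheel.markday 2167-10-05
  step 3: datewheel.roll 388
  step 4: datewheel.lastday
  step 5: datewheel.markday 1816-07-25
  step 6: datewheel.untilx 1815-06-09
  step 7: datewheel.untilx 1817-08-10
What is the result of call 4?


I invoke datewheel.markday using 2262-12-30: 2262-12-30.
I use datewheel.markday using 2167-10-05, and get 2167-10-05.
Next I call datewheel.roll using 388, which returns 2168-10-27.
Then datewheel.lastday(), and see 2168-10-31.
Calling datewheel.markday using 1816-07-25, yielding 1816-07-25.
Next I call datewheel.untilx using 1815-06-09, yielding -412.
Invoking datewheel.untilx using 1817-08-10, and see 381.

Answer: 2168-10-31


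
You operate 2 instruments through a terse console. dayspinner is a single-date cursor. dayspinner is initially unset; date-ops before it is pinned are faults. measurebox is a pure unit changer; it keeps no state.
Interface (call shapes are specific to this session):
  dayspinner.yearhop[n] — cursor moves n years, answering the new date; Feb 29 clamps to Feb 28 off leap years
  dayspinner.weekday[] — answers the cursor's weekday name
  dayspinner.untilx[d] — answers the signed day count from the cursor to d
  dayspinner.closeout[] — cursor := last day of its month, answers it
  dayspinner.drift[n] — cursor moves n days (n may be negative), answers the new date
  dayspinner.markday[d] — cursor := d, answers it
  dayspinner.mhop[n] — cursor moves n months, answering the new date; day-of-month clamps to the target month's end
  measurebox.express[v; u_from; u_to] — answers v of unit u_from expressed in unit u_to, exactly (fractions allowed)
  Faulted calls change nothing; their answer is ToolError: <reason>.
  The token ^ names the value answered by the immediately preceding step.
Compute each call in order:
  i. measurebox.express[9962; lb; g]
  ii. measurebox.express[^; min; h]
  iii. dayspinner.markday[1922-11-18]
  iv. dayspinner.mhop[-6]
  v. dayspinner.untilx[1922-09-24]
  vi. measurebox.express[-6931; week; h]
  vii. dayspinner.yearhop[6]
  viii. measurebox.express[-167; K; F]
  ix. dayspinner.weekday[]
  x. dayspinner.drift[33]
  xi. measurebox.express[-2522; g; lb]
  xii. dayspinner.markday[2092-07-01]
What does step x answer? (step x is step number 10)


-> measurebox.express(v='9962', u_from='lb', u_to='g')
<- 225934359497/50000
-> measurebox.express(v='^', u_from='min', u_to='h')
<- 225934359497/3000000
-> dayspinner.markday(d='1922-11-18')
<- 1922-11-18
-> dayspinner.mhop(n='-6')
<- 1922-05-18
-> dayspinner.untilx(d='1922-09-24')
<- 129
-> measurebox.express(v='-6931', u_from='week', u_to='h')
<- -1164408
-> dayspinner.yearhop(n='6')
<- 1928-05-18
-> measurebox.express(v='-167', u_from='K', u_to='F')
<- -76027/100
-> dayspinner.weekday()
<- Friday
-> dayspinner.drift(n='33')
<- 1928-06-20
-> measurebox.express(v='-2522', u_from='g', u_to='lb')
<- -2600000/467621
-> dayspinner.markday(d='2092-07-01')
<- 2092-07-01

Answer: 1928-06-20


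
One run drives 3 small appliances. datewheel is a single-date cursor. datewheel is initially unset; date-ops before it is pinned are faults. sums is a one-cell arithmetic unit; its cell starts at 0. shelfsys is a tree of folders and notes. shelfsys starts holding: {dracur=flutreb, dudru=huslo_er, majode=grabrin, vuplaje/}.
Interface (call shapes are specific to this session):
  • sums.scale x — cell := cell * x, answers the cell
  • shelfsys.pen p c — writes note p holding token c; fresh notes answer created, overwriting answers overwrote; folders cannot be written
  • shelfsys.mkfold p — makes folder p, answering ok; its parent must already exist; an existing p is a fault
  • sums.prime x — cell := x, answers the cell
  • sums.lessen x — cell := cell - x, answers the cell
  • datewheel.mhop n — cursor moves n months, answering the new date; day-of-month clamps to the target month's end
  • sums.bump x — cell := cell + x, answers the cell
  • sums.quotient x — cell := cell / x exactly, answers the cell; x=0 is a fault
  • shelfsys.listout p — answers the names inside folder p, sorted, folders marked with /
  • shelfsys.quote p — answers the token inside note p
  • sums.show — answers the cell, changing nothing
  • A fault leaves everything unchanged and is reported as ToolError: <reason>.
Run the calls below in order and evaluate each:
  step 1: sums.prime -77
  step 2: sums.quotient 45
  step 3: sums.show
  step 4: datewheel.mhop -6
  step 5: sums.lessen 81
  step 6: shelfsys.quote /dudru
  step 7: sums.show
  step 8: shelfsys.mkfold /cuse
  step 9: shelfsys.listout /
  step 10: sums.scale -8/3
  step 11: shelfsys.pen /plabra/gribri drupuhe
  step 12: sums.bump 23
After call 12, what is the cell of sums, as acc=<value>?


→ sums.prime(-77)
← -77
→ sums.quotient(45)
← -77/45
→ sums.show()
← -77/45
→ datewheel.mhop(-6)
← ToolError: no date set
→ sums.lessen(81)
← -3722/45
→ shelfsys.quote(/dudru)
← huslo_er
→ sums.show()
← -3722/45
→ shelfsys.mkfold(/cuse)
← ok
→ shelfsys.listout(/)
← [cuse/, dracur, dudru, majode, vuplaje/]
→ sums.scale(-8/3)
← 29776/135
→ shelfsys.pen(/plabra/gribri, drupuhe)
← ToolError: no parent
→ sums.bump(23)
← 32881/135

Answer: acc=32881/135


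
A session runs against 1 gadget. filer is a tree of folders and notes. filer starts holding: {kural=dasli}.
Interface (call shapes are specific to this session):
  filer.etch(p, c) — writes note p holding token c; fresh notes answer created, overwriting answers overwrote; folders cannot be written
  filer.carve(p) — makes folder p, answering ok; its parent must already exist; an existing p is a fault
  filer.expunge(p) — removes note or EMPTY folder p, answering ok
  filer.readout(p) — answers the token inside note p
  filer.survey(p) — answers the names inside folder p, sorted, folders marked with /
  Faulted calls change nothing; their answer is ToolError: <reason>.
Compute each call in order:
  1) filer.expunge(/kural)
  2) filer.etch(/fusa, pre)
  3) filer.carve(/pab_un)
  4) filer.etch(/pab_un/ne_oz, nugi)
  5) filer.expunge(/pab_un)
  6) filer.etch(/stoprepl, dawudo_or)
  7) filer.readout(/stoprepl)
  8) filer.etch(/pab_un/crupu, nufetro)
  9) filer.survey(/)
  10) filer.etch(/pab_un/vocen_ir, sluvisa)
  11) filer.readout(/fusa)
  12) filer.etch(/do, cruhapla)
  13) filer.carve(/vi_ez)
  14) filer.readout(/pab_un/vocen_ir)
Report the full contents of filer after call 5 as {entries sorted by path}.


I run filer.expunge with p→/kural, → ok.
I call filer.etch with p→/fusa, c→pre, giving created.
I use filer.carve with p→/pab_un, and observe ok.
Calling filer.etch with p→/pab_un/ne_oz, c→nugi, and get created.
I use filer.expunge with p→/pab_un, giving ToolError: not empty.
Next I call filer.etch with p→/stoprepl, c→dawudo_or, and get created.
I call filer.readout with p→/stoprepl: dawudo_or.
I call filer.etch with p→/pab_un/crupu, c→nufetro, → created.
Now I run filer.survey with p→/, which returns [fusa, pab_un/, stoprepl].
I use filer.etch with p→/pab_un/vocen_ir, c→sluvisa, yielding created.
I run filer.readout with p→/fusa, — result: pre.
Next I call filer.etch with p→/do, c→cruhapla: created.
Invoking filer.carve with p→/vi_ez, yielding ok.
Then filer.readout with p→/pab_un/vocen_ir, and see sluvisa.

Answer: {fusa=pre, pab_un/, pab_un/ne_oz=nugi}


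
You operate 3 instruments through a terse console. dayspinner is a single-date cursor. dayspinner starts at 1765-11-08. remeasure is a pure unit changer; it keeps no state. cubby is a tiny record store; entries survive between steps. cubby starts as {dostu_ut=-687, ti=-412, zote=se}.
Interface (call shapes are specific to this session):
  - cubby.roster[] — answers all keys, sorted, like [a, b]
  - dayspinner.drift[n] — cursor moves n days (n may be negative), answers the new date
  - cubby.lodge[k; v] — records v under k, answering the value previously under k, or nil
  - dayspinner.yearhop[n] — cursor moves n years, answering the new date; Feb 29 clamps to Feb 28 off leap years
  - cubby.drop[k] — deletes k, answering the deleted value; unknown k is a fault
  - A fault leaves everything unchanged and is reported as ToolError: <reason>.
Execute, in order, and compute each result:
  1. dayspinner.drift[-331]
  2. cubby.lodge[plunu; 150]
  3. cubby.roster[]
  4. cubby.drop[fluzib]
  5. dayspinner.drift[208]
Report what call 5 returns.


Then dayspinner.drift with n→-331, — result: 1764-12-12.
Next I call cubby.lodge with k→plunu, v→150, and get nil.
Now I run cubby.roster(), giving [dostu_ut, plunu, ti, zote].
I invoke cubby.drop with k→fluzib, yielding ToolError: no such key fluzib.
I try dayspinner.drift with n→208, which returns 1765-07-08.

Answer: 1765-07-08


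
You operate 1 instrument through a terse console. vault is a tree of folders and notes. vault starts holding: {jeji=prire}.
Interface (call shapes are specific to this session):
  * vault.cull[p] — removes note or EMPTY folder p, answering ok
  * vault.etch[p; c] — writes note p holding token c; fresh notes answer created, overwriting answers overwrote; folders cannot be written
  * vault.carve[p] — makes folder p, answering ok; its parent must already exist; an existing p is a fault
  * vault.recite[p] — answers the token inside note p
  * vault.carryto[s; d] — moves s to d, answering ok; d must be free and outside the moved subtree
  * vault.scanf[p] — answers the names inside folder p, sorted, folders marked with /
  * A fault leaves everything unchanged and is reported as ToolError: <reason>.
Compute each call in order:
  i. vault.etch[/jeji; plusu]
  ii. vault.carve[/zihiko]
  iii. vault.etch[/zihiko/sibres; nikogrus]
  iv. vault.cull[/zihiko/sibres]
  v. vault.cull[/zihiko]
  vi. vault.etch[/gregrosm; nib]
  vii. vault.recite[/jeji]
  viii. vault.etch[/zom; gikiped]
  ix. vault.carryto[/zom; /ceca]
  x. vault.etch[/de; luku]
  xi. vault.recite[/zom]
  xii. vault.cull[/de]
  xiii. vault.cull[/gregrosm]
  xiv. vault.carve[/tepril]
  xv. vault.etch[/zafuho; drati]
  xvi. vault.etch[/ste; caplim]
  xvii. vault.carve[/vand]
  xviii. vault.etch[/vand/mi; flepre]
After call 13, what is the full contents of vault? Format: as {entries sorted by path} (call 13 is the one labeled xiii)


Answer: {ceca=gikiped, jeji=plusu}

Derivation:
Using etch(p=/jeji, c=plusu), and get overwrote.
Then carve(p=/zihiko), and see ok.
I invoke etch(p=/zihiko/sibres, c=nikogrus), and get created.
I run cull(p=/zihiko/sibres), → ok.
I try cull(p=/zihiko), yielding ok.
Invoking etch(p=/gregrosm, c=nib), → created.
Using recite(p=/jeji), giving plusu.
Invoking etch(p=/zom, c=gikiped), giving created.
I use carryto(s=/zom, d=/ceca), giving ok.
Then etch(p=/de, c=luku), and see created.
Using recite(p=/zom), which returns ToolError: not found.
Now I run cull(p=/de), giving ok.
Now I run cull(p=/gregrosm), and see ok.
Calling carve(p=/tepril), and observe ok.
Calling etch(p=/zafuho, c=drati), yielding created.
Invoking etch(p=/ste, c=caplim), → created.
Using carve(p=/vand): ok.
Now I run etch(p=/vand/mi, c=flepre), — result: created.


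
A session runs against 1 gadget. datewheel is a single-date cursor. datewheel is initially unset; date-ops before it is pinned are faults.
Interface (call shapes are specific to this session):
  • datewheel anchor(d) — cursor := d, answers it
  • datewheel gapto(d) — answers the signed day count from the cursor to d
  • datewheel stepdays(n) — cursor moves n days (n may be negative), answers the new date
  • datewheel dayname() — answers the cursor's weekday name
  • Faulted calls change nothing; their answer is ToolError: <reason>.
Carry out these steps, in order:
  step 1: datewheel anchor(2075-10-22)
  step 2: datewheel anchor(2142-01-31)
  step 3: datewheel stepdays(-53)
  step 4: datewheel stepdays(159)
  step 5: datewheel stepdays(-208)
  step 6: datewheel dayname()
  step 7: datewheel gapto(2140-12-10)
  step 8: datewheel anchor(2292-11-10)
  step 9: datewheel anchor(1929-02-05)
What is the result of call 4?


Answer: 2142-05-17

Derivation:
Step: datewheel anchor[d→2075-10-22]
Result: 2075-10-22
Step: datewheel anchor[d→2142-01-31]
Result: 2142-01-31
Step: datewheel stepdays[n→-53]
Result: 2141-12-09
Step: datewheel stepdays[n→159]
Result: 2142-05-17
Step: datewheel stepdays[n→-208]
Result: 2141-10-21
Step: datewheel dayname[]
Result: Saturday
Step: datewheel gapto[d→2140-12-10]
Result: -315
Step: datewheel anchor[d→2292-11-10]
Result: 2292-11-10
Step: datewheel anchor[d→1929-02-05]
Result: 1929-02-05


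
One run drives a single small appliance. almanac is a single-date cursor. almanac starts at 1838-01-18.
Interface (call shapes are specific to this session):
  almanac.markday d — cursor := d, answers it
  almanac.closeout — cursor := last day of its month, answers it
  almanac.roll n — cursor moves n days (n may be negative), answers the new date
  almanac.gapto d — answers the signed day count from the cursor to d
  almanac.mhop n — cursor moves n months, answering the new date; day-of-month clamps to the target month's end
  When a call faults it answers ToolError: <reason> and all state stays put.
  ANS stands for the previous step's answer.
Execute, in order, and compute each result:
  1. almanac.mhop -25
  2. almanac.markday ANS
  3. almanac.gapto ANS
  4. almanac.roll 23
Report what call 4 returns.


% almanac.mhop n→-25
  1835-12-18
% almanac.markday d→ANS
  1835-12-18
% almanac.gapto d→ANS
  0
% almanac.roll n→23
  1836-01-10

Answer: 1836-01-10


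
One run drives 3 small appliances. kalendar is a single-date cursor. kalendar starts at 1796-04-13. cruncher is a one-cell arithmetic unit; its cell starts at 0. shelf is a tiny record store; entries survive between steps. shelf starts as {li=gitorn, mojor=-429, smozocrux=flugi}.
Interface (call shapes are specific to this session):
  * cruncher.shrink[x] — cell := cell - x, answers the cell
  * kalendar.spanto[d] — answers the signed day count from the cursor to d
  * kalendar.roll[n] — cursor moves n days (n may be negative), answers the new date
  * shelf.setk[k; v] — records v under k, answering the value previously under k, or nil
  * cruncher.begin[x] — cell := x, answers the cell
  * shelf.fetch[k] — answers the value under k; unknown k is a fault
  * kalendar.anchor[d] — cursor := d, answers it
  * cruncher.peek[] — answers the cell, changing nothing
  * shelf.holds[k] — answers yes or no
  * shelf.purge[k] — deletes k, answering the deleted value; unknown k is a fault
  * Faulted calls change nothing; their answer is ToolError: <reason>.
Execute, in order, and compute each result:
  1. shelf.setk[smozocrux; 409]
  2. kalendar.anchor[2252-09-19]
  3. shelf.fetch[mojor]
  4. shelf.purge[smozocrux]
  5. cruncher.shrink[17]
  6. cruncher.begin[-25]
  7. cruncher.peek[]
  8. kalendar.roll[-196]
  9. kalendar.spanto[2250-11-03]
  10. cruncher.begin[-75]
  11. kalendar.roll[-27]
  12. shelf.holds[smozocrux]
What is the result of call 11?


Invoking shelf.setk using k=smozocrux, v=409, giving flugi.
Now I run kalendar.anchor using d=2252-09-19, yielding 2252-09-19.
I run shelf.fetch using k=mojor, giving -429.
I run shelf.purge using k=smozocrux: 409.
I try cruncher.shrink using x=17, and observe -17.
Invoking cruncher.begin using x=-25, → -25.
I try cruncher.peek(): -25.
I invoke kalendar.roll using n=-196, → 2252-03-07.
Next I call kalendar.spanto using d=2250-11-03, and see -490.
I run cruncher.begin using x=-75, → -75.
Now I run kalendar.roll using n=-27, which returns 2252-02-09.
Now I run shelf.holds using k=smozocrux, and observe no.

Answer: 2252-02-09
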